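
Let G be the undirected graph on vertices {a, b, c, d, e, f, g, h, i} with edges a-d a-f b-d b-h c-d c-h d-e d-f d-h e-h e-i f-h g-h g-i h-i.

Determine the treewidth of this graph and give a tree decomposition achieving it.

Every bag has size at most 3, so the width is 3 − 1 = 2 and tw(G) ≤ 2. For the lower bound, the 3 vertices {d, e, h} are pairwise adjacent, and any tree decomposition puts a clique entirely inside one bag — forcing width ≥ 2. Combining the bounds, tw(G) = 2.

Treewidth 2.
Bags: B1 = {c, d, h}  B2 = {d, e, h}  B3 = {e, h, i}  B4 = {d, f, h}  B5 = {b, d, h}  B6 = {a, d, f}  B7 = {g, h, i}
Tree: B1–B2, B2–B3, B2–B4, B2–B5, B4–B6, B3–B7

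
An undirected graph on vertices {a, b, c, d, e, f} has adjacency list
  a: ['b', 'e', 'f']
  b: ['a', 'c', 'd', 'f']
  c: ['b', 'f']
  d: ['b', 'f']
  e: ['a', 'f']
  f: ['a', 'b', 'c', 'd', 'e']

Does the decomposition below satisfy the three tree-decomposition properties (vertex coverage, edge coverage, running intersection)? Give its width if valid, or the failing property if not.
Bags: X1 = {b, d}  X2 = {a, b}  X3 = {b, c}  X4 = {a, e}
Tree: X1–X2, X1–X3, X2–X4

No — vertex f appears in no bag.

A tree decomposition must satisfy three properties: every vertex lies in some bag; for every edge, both endpoints lie together in some bag; and for every vertex, the bags containing it form a connected subtree. Here vertex f appears in no bag, so the decomposition is invalid.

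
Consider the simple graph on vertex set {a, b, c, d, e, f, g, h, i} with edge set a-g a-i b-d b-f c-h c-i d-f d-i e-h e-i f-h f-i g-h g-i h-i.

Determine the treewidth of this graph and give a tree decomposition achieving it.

Treewidth 2.
Bags: B1 = {f, h, i}  B2 = {g, h, i}  B3 = {a, g, i}  B4 = {e, h, i}  B5 = {d, f, i}  B6 = {c, h, i}  B7 = {b, d, f}
Tree: B1–B2, B2–B3, B2–B4, B1–B5, B2–B6, B5–B7

The largest bag has 3 vertices, giving width 2; this decomposition certifies tw(G) ≤ 2. On the other hand G contains the 3-clique {b, d, f}. A clique must lie in a single bag of any decomposition, so no decomposition can have width below 2. The upper and lower bounds meet at 2, so that is the treewidth.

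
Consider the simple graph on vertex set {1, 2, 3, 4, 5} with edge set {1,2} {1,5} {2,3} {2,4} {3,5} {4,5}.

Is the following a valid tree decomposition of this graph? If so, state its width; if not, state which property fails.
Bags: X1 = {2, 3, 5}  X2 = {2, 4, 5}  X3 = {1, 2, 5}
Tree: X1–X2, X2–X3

Vertex coverage: the bags together contain {1, 2, 3, 4, 5}, the full vertex set. Edge coverage: each edge of G has both endpoints in at least one bag. Running intersection: for every vertex, the bags containing it form a connected subtree. All three properties hold, so this is a valid tree decomposition of width max|bag| − 1 = 2, and hence tw(G) ≤ 2.

Yes; width 2.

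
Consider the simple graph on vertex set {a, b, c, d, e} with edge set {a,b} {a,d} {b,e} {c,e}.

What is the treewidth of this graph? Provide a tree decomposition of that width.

Treewidth 1.
Bags: B1 = {b, e}  B2 = {a, b}  B3 = {a, d}  B4 = {c, e}
Tree: B1–B2, B2–B3, B1–B4

Each bag holds 2 vertices, so the decomposition has width 1, which upper-bounds the treewidth. Since G has at least one edge (e.g. e–b), it is not an edgeless graph, so tw(G) ≥ 1. Therefore the treewidth is 1.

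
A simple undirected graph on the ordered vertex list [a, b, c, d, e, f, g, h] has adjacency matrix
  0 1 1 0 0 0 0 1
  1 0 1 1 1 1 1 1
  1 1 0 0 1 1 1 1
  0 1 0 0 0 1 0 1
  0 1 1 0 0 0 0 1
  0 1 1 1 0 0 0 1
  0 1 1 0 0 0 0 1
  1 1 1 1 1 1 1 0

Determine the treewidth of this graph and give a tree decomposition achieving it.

Treewidth 3.
Bags: B1 = {b, c, g, h}  B2 = {a, b, c, h}  B3 = {b, c, e, h}  B4 = {b, c, f, h}  B5 = {b, d, f, h}
Tree: B1–B2, B1–B3, B1–B4, B4–B5

The largest bag has 4 vertices, giving width 3; this decomposition certifies tw(G) ≤ 3. For the lower bound, the 4 vertices {b, d, f, h} are pairwise adjacent, and any tree decomposition puts a clique entirely inside one bag — forcing width ≥ 3. Therefore the treewidth is 3.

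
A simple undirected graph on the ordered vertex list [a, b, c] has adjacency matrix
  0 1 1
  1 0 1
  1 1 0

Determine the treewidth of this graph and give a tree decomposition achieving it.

With just one bag of size 3, the width is 3 − 1 = 2, so tw(G) ≤ 2. Conversely, {a, b, c} is a clique of size 3, and the vertices of any clique must share a bag in every tree decomposition; so some bag has ≥ 3 vertices and tw(G) ≥ 2. Therefore the treewidth is 2.

Treewidth 2.
Bags: B1 = {a, b, c}
Tree: (single bag)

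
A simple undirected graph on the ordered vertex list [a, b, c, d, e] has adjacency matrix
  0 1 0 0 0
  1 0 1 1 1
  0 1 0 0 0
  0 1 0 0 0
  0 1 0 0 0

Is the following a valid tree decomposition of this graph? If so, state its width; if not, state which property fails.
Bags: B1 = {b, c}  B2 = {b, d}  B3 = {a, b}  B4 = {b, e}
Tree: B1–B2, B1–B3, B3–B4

Every vertex of G appears in some bag (union = {a, b, c, d, e}); every edge is covered by a bag; and for each vertex v the set of bags containing v is connected in the bag tree. The decomposition is therefore valid. The largest bag has 2 vertices, so the width is 1.

Yes; width 1.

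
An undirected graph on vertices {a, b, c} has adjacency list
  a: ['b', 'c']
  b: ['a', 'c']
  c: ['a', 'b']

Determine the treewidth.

A width-2 tree decomposition is:
Bags: B1 = {a, b, c}
Tree: (single bag)
With just one bag of size 3, the width is 3 − 1 = 2, so tw(G) ≤ 2. On the other hand G contains the 3-clique {a, b, c}. A clique must lie in a single bag of any decomposition, so no decomposition can have width below 2. Therefore the treewidth is 2.

2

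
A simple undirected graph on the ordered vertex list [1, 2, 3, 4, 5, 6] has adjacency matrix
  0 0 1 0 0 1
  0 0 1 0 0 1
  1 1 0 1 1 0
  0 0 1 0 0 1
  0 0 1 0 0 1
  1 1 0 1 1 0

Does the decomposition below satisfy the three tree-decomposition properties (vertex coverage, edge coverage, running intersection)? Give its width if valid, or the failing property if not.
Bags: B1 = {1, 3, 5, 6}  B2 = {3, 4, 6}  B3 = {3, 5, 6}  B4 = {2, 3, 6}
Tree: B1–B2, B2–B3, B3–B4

No — bags containing vertex 5 are not connected in the tree.

A tree decomposition must satisfy three properties: every vertex lies in some bag; for every edge, both endpoints lie together in some bag; and for every vertex, the bags containing it form a connected subtree. Here bags containing vertex 5 are not connected in the tree, so the decomposition is invalid.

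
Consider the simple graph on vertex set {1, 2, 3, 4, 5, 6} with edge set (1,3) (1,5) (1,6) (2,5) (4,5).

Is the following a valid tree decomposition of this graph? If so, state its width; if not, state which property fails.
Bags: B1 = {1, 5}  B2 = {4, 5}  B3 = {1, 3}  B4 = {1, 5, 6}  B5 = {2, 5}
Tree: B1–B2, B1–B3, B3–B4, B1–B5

A tree decomposition must satisfy three properties: every vertex lies in some bag; for every edge, both endpoints lie together in some bag; and for every vertex, the bags containing it form a connected subtree. Here bags containing vertex 5 are not connected in the tree, so the decomposition is invalid.

No — bags containing vertex 5 are not connected in the tree.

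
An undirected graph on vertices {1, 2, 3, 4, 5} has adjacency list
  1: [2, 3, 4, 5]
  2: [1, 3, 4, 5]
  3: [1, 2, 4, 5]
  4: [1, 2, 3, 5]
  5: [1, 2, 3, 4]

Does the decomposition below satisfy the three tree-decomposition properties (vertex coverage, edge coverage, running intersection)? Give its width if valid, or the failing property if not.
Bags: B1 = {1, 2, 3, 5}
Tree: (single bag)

A tree decomposition must satisfy three properties: every vertex lies in some bag; for every edge, both endpoints lie together in some bag; and for every vertex, the bags containing it form a connected subtree. Here vertex 4 appears in no bag, so the decomposition is invalid.

No — vertex 4 appears in no bag.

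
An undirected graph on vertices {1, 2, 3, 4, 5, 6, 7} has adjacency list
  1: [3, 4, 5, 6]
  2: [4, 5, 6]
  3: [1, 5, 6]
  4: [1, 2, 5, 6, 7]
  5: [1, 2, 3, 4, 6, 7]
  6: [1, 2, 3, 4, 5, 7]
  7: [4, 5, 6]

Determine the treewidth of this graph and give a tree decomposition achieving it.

Each bag holds 4 vertices, so the decomposition has width 3, which upper-bounds the treewidth. On the other hand G contains the 4-clique {1, 3, 5, 6}. A clique must lie in a single bag of any decomposition, so no decomposition can have width below 3. Therefore the treewidth is 3.

Treewidth 3.
Bags: B1 = {1, 4, 5, 6}  B2 = {4, 5, 6, 7}  B3 = {2, 4, 5, 6}  B4 = {1, 3, 5, 6}
Tree: B1–B2, B1–B3, B1–B4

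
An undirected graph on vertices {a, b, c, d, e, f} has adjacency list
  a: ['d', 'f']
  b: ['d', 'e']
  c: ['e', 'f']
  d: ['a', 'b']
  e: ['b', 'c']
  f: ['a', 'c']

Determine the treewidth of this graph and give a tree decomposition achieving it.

Treewidth 2.
One optimal decomposition is:
Bags: B1 = {a, d, f}  B2 = {c, d, f}  B3 = {c, d, e}  B4 = {b, d, e}
Tree: B1–B2, B2–B3, B3–B4

Every bag has size at most 3, so the width is 3 − 1 = 2 and tw(G) ≤ 2. The edges d–a–f–c–e–b–d form a cycle, so G is not a tree and its treewidth is at least 2. Hence tw(G) = 2 exactly.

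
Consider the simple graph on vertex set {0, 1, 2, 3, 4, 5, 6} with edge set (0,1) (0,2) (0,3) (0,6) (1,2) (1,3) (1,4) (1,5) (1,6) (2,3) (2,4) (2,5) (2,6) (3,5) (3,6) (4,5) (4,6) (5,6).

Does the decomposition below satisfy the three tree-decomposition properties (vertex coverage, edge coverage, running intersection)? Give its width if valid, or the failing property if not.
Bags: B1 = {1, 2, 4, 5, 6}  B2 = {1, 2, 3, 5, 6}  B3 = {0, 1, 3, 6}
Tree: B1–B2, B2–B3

A tree decomposition must satisfy three properties: every vertex lies in some bag; for every edge, both endpoints lie together in some bag; and for every vertex, the bags containing it form a connected subtree. Here edge (2,0) lies in no bag, so the decomposition is invalid.

No — edge (2,0) lies in no bag.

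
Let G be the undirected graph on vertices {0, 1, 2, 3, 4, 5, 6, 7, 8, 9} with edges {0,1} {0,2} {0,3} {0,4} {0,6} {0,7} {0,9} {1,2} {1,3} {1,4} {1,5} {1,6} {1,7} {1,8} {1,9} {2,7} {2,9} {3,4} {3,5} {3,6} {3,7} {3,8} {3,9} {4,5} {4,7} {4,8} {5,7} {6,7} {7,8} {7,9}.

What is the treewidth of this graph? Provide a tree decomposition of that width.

Treewidth 4.
One optimal decomposition is:
Bags: B1 = {0, 1, 2, 7, 9}  B2 = {0, 1, 3, 7, 9}  B3 = {0, 1, 3, 6, 7}  B4 = {0, 1, 3, 4, 7}  B5 = {1, 3, 4, 5, 7}  B6 = {1, 3, 4, 7, 8}
Tree: B1–B2, B2–B3, B2–B4, B4–B5, B5–B6

Each bag holds 5 vertices, so the decomposition has width 4, which upper-bounds the treewidth. For the lower bound, the 5 vertices {0, 1, 2, 7, 9} are pairwise adjacent, and any tree decomposition puts a clique entirely inside one bag — forcing width ≥ 4. Hence tw(G) = 4 exactly.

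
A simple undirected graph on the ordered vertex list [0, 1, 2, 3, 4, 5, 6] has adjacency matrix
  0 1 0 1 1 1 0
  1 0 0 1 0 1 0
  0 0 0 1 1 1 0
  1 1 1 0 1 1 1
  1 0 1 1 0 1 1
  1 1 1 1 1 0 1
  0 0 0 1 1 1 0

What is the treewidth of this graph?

3

A width-3 tree decomposition is:
Bags: B1 = {0, 3, 4, 5}  B2 = {3, 4, 5, 6}  B3 = {2, 3, 4, 5}  B4 = {0, 1, 3, 5}
Tree: B1–B2, B1–B3, B1–B4
The largest bag has 4 vertices, giving width 3; this decomposition certifies tw(G) ≤ 3. On the other hand G contains the 4-clique {0, 1, 3, 5}. A clique must lie in a single bag of any decomposition, so no decomposition can have width below 3. The upper and lower bounds meet at 3, so that is the treewidth.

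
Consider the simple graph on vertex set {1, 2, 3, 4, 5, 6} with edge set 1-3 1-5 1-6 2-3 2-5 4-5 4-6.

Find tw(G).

A width-2 tree decomposition is:
Bags: B1 = {1, 2, 3}  B2 = {1, 2, 5}  B3 = {1, 5, 6}  B4 = {4, 5, 6}
Tree: B1–B2, B2–B3, B3–B4
Every bag has size at most 3, so the width is 3 − 1 = 2 and tw(G) ≤ 2. Since 3–2–5–1–3 is a cycle in G, G is not acyclic. Forests are exactly the graphs of treewidth ≤ 1, so tw(G) ≥ 2. Combining the bounds, tw(G) = 2.

2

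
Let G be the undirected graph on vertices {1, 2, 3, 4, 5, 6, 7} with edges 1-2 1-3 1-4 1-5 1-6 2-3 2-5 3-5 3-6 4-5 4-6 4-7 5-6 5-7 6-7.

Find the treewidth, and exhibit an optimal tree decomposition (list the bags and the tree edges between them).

Treewidth 3.
One such decomposition:
Bags: B1 = {1, 4, 5, 6}  B2 = {1, 3, 5, 6}  B3 = {1, 2, 3, 5}  B4 = {4, 5, 6, 7}
Tree: B1–B2, B2–B3, B1–B4

Every bag has size at most 4, so the width is 4 − 1 = 3 and tw(G) ≤ 3. On the other hand G contains the 4-clique {1, 2, 3, 5}. A clique must lie in a single bag of any decomposition, so no decomposition can have width below 3. The upper and lower bounds meet at 3, so that is the treewidth.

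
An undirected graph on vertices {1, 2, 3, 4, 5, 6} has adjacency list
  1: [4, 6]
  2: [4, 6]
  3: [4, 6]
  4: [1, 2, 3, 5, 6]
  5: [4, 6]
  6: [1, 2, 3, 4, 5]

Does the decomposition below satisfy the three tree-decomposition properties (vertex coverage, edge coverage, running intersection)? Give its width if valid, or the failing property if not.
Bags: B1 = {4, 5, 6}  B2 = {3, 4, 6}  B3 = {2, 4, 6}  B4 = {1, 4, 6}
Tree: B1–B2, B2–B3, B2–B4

Checking the three conditions: (i) the bags cover all of {1, 2, 3, 4, 5, 6}; (ii) for each edge, some bag contains both endpoints; (iii) the bags containing any fixed vertex form a subtree. All hold, so the decomposition is valid with width 3 − 1 = 2.

Yes; width 2.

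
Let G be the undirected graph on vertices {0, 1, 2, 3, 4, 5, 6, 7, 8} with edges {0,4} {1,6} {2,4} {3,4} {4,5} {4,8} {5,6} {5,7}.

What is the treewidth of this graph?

1

A width-1 tree decomposition is:
Bags: B1 = {4, 5}  B2 = {0, 4}  B3 = {3, 4}  B4 = {4, 8}  B5 = {5, 7}  B6 = {2, 4}  B7 = {5, 6}  B8 = {1, 6}
Tree: B1–B2, B2–B3, B2–B4, B1–B5, B1–B6, B1–B7, B7–B8
The largest bag has 2 vertices, giving width 1; this decomposition certifies tw(G) ≤ 1. Since G has at least one edge (e.g. 4–5), it is not an edgeless graph, so tw(G) ≥ 1. Hence tw(G) = 1 exactly.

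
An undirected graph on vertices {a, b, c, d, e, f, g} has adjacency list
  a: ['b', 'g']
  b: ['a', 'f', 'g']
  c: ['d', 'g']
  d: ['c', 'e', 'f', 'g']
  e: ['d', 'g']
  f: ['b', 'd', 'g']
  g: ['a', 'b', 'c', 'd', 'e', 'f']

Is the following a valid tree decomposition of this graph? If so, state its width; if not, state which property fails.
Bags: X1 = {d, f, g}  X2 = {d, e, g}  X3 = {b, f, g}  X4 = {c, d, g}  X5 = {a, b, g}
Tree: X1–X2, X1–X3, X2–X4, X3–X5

Vertex coverage: the bags together contain {a, b, c, d, e, f, g}, the full vertex set. Edge coverage: each edge of G has both endpoints in at least one bag. Running intersection: for every vertex, the bags containing it form a connected subtree. All three properties hold, so this is a valid tree decomposition of width max|bag| − 1 = 2, and hence tw(G) ≤ 2.

Yes; width 2.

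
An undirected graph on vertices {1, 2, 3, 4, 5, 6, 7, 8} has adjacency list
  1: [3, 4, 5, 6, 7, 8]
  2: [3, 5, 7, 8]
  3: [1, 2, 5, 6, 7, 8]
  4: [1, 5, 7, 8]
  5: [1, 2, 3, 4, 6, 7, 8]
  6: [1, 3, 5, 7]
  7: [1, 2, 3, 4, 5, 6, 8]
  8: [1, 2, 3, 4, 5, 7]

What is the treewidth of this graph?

A width-4 tree decomposition is:
Bags: B1 = {1, 4, 5, 7, 8}  B2 = {1, 3, 5, 7, 8}  B3 = {2, 3, 5, 7, 8}  B4 = {1, 3, 5, 6, 7}
Tree: B1–B2, B2–B3, B2–B4
The largest bag has 5 vertices, giving width 4; this decomposition certifies tw(G) ≤ 4. For the lower bound, the 5 vertices {1, 3, 5, 7, 8} are pairwise adjacent, and any tree decomposition puts a clique entirely inside one bag — forcing width ≥ 4. Hence tw(G) = 4 exactly.

4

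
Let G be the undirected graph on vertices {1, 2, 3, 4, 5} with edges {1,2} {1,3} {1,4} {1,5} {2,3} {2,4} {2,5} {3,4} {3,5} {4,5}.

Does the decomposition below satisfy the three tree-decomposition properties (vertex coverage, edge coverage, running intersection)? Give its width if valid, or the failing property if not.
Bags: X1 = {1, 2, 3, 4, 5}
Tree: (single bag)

Vertex coverage: the bags together contain {1, 2, 3, 4, 5}, the full vertex set. Edge coverage: each edge of G has both endpoints in at least one bag. Running intersection: for every vertex, the bags containing it form a connected subtree. All three properties hold, so this is a valid tree decomposition of width max|bag| − 1 = 4, and hence tw(G) ≤ 4.

Yes; width 4.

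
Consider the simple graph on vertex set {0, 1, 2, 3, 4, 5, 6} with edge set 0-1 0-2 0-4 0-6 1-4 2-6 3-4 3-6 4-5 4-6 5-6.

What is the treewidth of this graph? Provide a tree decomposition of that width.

The largest bag has 3 vertices, giving width 2; this decomposition certifies tw(G) ≤ 2. On the other hand G contains the 3-clique {0, 2, 6}. A clique must lie in a single bag of any decomposition, so no decomposition can have width below 2. Therefore the treewidth is 2.

Treewidth 2.
One such decomposition:
Bags: B1 = {0, 4, 6}  B2 = {4, 5, 6}  B3 = {0, 1, 4}  B4 = {3, 4, 6}  B5 = {0, 2, 6}
Tree: B1–B2, B1–B3, B2–B4, B1–B5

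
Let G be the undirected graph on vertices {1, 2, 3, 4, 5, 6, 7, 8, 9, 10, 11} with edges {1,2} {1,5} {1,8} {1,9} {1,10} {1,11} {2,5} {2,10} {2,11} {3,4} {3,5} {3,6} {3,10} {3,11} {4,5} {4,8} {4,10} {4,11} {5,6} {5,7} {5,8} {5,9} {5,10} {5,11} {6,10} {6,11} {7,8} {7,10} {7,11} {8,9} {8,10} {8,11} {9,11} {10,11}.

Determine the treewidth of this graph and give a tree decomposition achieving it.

Treewidth 4.
One such decomposition:
Bags: B1 = {4, 5, 8, 10, 11}  B2 = {1, 5, 8, 10, 11}  B3 = {5, 7, 8, 10, 11}  B4 = {1, 5, 8, 9, 11}  B5 = {1, 2, 5, 10, 11}  B6 = {3, 4, 5, 10, 11}  B7 = {3, 5, 6, 10, 11}
Tree: B1–B2, B2–B3, B2–B4, B2–B5, B1–B6, B6–B7

Every bag has size at most 5, so the width is 5 − 1 = 4 and tw(G) ≤ 4. For the lower bound, the 5 vertices {1, 5, 8, 9, 11} are pairwise adjacent, and any tree decomposition puts a clique entirely inside one bag — forcing width ≥ 4. The upper and lower bounds meet at 4, so that is the treewidth.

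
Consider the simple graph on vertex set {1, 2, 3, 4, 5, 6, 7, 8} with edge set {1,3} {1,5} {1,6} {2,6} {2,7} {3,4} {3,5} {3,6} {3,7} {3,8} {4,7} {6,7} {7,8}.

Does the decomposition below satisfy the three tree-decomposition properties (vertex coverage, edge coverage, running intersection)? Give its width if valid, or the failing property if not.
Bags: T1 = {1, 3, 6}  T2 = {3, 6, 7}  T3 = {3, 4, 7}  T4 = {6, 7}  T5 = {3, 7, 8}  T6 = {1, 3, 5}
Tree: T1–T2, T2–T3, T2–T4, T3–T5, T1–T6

No — vertex 2 appears in no bag.

A tree decomposition must satisfy three properties: every vertex lies in some bag; for every edge, both endpoints lie together in some bag; and for every vertex, the bags containing it form a connected subtree. Here vertex 2 appears in no bag, so the decomposition is invalid.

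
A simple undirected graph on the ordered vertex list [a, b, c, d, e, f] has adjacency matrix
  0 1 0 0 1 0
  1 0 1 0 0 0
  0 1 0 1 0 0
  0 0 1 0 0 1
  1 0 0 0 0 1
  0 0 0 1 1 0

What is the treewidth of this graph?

2

A width-2 tree decomposition is:
Bags: B1 = {a, b, c}  B2 = {a, c, d}  B3 = {a, d, f}  B4 = {a, e, f}
Tree: B1–B2, B2–B3, B3–B4
Every bag has size at most 3, so the width is 3 − 1 = 2 and tw(G) ≤ 2. Since a–b–c–d–f–e–a is a cycle in G, G is not acyclic. Forests are exactly the graphs of treewidth ≤ 1, so tw(G) ≥ 2. The upper and lower bounds meet at 2, so that is the treewidth.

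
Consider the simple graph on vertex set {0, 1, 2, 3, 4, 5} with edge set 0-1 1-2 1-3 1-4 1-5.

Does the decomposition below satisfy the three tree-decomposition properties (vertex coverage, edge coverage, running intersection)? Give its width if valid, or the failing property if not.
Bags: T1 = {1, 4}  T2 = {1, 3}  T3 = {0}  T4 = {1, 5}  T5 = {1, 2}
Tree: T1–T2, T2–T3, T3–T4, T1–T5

No — edge (1,0) lies in no bag.

A tree decomposition must satisfy three properties: every vertex lies in some bag; for every edge, both endpoints lie together in some bag; and for every vertex, the bags containing it form a connected subtree. Here edge (1,0) lies in no bag, so the decomposition is invalid.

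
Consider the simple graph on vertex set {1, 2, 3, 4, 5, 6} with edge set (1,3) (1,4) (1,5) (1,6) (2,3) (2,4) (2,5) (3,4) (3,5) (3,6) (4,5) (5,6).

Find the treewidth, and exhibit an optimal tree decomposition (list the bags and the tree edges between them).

Treewidth 3.
One optimal decomposition is:
Bags: B1 = {1, 3, 4, 5}  B2 = {1, 3, 5, 6}  B3 = {2, 3, 4, 5}
Tree: B1–B2, B1–B3

Each bag holds 4 vertices, so the decomposition has width 3, which upper-bounds the treewidth. For the lower bound, the 4 vertices {1, 3, 4, 5} are pairwise adjacent, and any tree decomposition puts a clique entirely inside one bag — forcing width ≥ 3. The upper and lower bounds meet at 3, so that is the treewidth.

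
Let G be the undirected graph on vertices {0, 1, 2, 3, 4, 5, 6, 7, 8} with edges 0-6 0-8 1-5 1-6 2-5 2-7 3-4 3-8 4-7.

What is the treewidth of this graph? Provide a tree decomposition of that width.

Treewidth 2.
One optimal decomposition is:
Bags: B1 = {2, 5, 7}  B2 = {1, 5, 7}  B3 = {1, 6, 7}  B4 = {0, 6, 7}  B5 = {0, 7, 8}  B6 = {3, 7, 8}  B7 = {3, 4, 7}
Tree: B1–B2, B2–B3, B3–B4, B4–B5, B5–B6, B6–B7

The largest bag has 3 vertices, giving width 2; this decomposition certifies tw(G) ≤ 2. For the lower bound, G contains the cycle 7–2–5–1–6–0–8–3–4–7, so G is not a forest; only forests have treewidth ≤ 1, hence tw(G) ≥ 2. Hence tw(G) = 2 exactly.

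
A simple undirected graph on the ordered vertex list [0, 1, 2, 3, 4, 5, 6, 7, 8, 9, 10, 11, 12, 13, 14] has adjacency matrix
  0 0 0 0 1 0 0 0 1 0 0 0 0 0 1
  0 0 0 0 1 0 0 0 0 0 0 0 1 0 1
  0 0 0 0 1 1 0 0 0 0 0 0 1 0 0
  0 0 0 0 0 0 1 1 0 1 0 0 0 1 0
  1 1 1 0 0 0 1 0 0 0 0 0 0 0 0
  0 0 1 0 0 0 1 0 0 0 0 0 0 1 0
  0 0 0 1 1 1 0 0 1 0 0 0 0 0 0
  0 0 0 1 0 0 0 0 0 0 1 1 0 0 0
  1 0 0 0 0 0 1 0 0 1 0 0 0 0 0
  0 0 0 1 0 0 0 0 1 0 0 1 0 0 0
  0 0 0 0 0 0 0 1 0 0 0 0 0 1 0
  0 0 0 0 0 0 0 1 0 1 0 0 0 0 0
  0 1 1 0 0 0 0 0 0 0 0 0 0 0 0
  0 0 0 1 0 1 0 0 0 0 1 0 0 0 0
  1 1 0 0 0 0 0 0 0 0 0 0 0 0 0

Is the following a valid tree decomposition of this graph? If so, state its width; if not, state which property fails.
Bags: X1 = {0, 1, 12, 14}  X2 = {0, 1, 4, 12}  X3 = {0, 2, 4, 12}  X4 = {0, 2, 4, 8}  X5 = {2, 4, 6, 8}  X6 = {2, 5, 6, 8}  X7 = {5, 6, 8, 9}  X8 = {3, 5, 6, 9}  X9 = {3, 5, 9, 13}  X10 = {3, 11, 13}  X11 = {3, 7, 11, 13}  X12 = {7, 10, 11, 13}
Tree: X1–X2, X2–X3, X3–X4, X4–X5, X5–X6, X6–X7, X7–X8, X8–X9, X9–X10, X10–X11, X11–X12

No — edge (9,11) lies in no bag.

A tree decomposition must satisfy three properties: every vertex lies in some bag; for every edge, both endpoints lie together in some bag; and for every vertex, the bags containing it form a connected subtree. Here edge (9,11) lies in no bag, so the decomposition is invalid.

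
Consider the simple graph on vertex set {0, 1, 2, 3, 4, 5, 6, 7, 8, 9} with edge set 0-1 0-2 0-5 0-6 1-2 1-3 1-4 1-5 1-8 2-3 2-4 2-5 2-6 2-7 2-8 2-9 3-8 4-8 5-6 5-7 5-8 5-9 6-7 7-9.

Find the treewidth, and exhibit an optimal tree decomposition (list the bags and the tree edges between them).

Each bag holds 4 vertices, so the decomposition has width 3, which upper-bounds the treewidth. Conversely, {1, 2, 3, 8} is a clique of size 4, and the vertices of any clique must share a bag in every tree decomposition; so some bag has ≥ 4 vertices and tw(G) ≥ 3. Therefore the treewidth is 3.

Treewidth 3.
Bags: B1 = {0, 2, 5, 6}  B2 = {0, 1, 2, 5}  B3 = {2, 5, 6, 7}  B4 = {1, 2, 5, 8}  B5 = {1, 2, 3, 8}  B6 = {2, 5, 7, 9}  B7 = {1, 2, 4, 8}
Tree: B1–B2, B1–B3, B2–B4, B4–B5, B3–B6, B4–B7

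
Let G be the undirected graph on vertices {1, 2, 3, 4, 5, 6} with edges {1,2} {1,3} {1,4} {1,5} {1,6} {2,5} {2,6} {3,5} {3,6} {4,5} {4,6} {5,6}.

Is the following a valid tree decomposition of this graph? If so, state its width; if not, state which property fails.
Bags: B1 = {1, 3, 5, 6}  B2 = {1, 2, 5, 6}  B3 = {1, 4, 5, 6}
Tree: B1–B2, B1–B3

Vertex coverage: the bags together contain {1, 2, 3, 4, 5, 6}, the full vertex set. Edge coverage: each edge of G has both endpoints in at least one bag. Running intersection: for every vertex, the bags containing it form a connected subtree. All three properties hold, so this is a valid tree decomposition of width max|bag| − 1 = 3, and hence tw(G) ≤ 3.

Yes; width 3.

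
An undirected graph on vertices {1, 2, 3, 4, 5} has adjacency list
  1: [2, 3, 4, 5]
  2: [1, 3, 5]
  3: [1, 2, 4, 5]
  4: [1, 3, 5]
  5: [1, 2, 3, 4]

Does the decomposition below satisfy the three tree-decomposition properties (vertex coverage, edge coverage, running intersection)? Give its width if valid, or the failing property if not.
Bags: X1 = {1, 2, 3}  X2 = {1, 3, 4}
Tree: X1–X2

A tree decomposition must satisfy three properties: every vertex lies in some bag; for every edge, both endpoints lie together in some bag; and for every vertex, the bags containing it form a connected subtree. Here vertex 5 appears in no bag, so the decomposition is invalid.

No — vertex 5 appears in no bag.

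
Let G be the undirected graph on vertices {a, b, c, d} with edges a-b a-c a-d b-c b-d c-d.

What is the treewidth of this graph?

A width-3 tree decomposition is:
Bags: B1 = {a, b, c, d}
Tree: (single bag)
With just one bag of size 4, the width is 4 − 1 = 3, so tw(G) ≤ 3. For the lower bound, the 4 vertices {a, b, c, d} are pairwise adjacent, and any tree decomposition puts a clique entirely inside one bag — forcing width ≥ 3. Therefore the treewidth is 3.

3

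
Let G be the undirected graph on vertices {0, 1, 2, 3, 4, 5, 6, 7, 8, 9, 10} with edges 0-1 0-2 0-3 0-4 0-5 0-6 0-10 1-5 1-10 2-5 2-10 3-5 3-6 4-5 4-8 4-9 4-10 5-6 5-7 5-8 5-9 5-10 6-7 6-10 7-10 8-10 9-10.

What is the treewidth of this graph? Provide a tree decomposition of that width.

The largest bag has 4 vertices, giving width 3; this decomposition certifies tw(G) ≤ 3. For the lower bound, the 4 vertices {0, 1, 5, 10} are pairwise adjacent, and any tree decomposition puts a clique entirely inside one bag — forcing width ≥ 3. Combining the bounds, tw(G) = 3.

Treewidth 3.
Bags: B1 = {0, 4, 5, 10}  B2 = {4, 5, 9, 10}  B3 = {0, 1, 5, 10}  B4 = {4, 5, 8, 10}  B5 = {0, 5, 6, 10}  B6 = {0, 2, 5, 10}  B7 = {0, 3, 5, 6}  B8 = {5, 6, 7, 10}
Tree: B1–B2, B1–B3, B2–B4, B1–B5, B3–B6, B5–B7, B5–B8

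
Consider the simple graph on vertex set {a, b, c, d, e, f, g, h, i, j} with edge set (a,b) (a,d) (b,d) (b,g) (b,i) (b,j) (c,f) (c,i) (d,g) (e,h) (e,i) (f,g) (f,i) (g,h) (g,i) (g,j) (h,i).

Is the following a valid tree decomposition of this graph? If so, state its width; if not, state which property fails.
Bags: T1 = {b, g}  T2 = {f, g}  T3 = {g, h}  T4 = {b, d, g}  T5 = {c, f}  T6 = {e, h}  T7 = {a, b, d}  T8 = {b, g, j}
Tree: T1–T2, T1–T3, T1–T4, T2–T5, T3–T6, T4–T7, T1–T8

No — vertex i appears in no bag.

A tree decomposition must satisfy three properties: every vertex lies in some bag; for every edge, both endpoints lie together in some bag; and for every vertex, the bags containing it form a connected subtree. Here vertex i appears in no bag, so the decomposition is invalid.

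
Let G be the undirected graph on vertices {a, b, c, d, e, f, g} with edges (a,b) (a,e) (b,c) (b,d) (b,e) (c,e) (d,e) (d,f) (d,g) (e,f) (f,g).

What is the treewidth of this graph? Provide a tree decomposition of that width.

Treewidth 2.
One such decomposition:
Bags: B1 = {b, c, e}  B2 = {a, b, e}  B3 = {b, d, e}  B4 = {d, e, f}  B5 = {d, f, g}
Tree: B1–B2, B1–B3, B3–B4, B4–B5

The largest bag has 3 vertices, giving width 2; this decomposition certifies tw(G) ≤ 2. Conversely, {d, f, g} is a clique of size 3, and the vertices of any clique must share a bag in every tree decomposition; so some bag has ≥ 3 vertices and tw(G) ≥ 2. Combining the bounds, tw(G) = 2.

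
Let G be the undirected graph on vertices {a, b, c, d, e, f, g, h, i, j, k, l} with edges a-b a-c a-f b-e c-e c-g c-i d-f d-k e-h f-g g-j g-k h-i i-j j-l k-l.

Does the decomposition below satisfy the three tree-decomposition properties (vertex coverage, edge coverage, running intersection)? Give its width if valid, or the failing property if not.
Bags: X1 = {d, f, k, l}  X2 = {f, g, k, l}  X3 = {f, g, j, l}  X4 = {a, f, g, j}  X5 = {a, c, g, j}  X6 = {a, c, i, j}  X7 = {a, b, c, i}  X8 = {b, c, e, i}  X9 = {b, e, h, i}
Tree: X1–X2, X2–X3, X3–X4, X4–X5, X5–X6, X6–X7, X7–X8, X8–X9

Yes; width 3.

Checking the three conditions: (i) the bags cover all of {a, b, c, d, e, f, g, h, i, j, k, l}; (ii) for each edge, some bag contains both endpoints; (iii) the bags containing any fixed vertex form a subtree. All hold, so the decomposition is valid with width 4 − 1 = 3.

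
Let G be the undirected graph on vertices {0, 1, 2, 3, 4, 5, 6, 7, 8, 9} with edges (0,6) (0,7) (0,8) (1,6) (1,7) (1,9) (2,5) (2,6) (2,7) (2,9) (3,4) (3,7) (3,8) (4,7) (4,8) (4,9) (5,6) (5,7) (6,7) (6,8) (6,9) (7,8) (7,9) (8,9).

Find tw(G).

A width-3 tree decomposition is:
Bags: B1 = {6, 7, 8, 9}  B2 = {0, 6, 7, 8}  B3 = {2, 6, 7, 9}  B4 = {2, 5, 6, 7}  B5 = {4, 7, 8, 9}  B6 = {3, 4, 7, 8}  B7 = {1, 6, 7, 9}
Tree: B1–B2, B1–B3, B3–B4, B1–B5, B5–B6, B3–B7
The largest bag has 4 vertices, giving width 3; this decomposition certifies tw(G) ≤ 3. Conversely, {3, 4, 7, 8} is a clique of size 4, and the vertices of any clique must share a bag in every tree decomposition; so some bag has ≥ 4 vertices and tw(G) ≥ 3. The upper and lower bounds meet at 3, so that is the treewidth.

3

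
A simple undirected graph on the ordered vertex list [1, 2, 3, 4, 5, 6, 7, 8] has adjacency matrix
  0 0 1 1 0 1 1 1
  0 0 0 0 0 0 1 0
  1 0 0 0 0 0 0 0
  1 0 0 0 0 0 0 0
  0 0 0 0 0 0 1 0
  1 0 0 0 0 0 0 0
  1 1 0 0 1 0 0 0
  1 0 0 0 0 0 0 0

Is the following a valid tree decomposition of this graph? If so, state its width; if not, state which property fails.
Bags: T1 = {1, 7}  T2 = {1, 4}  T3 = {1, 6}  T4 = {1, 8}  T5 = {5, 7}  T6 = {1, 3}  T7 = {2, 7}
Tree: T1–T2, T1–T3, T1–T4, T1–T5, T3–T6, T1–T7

Yes; width 1.

Vertex coverage: the bags together contain {1, 2, 3, 4, 5, 6, 7, 8}, the full vertex set. Edge coverage: each edge of G has both endpoints in at least one bag. Running intersection: for every vertex, the bags containing it form a connected subtree. All three properties hold, so this is a valid tree decomposition of width max|bag| − 1 = 1, and hence tw(G) ≤ 1.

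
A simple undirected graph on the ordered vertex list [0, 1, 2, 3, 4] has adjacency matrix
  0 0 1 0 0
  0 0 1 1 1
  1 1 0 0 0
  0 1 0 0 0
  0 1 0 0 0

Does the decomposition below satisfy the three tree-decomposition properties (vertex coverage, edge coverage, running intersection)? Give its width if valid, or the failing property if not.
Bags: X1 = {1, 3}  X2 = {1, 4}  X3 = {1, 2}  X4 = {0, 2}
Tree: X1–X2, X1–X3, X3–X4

Every vertex of G appears in some bag (union = {0, 1, 2, 3, 4}); every edge is covered by a bag; and for each vertex v the set of bags containing v is connected in the bag tree. The decomposition is therefore valid. The largest bag has 2 vertices, so the width is 1.

Yes; width 1.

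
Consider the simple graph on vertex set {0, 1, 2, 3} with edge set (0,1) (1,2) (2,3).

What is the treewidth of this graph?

1

A width-1 tree decomposition is:
Bags: B1 = {2, 3}  B2 = {1, 2}  B3 = {0, 1}
Tree: B1–B2, B2–B3
Every bag has size at most 2, so the width is 2 − 1 = 1 and tw(G) ≤ 1. Any graph with an edge has treewidth ≥ 1, and G has the edge 2–3. The upper and lower bounds meet at 1, so that is the treewidth.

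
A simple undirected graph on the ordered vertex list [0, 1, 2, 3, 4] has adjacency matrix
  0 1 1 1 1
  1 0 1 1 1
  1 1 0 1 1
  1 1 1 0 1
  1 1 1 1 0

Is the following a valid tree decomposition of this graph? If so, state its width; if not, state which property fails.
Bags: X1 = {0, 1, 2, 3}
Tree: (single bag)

A tree decomposition must satisfy three properties: every vertex lies in some bag; for every edge, both endpoints lie together in some bag; and for every vertex, the bags containing it form a connected subtree. Here vertex 4 appears in no bag, so the decomposition is invalid.

No — vertex 4 appears in no bag.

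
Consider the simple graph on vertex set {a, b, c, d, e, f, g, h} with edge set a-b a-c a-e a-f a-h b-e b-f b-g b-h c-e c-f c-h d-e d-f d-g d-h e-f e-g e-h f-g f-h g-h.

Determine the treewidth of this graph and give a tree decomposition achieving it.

Treewidth 4.
One such decomposition:
Bags: B1 = {b, e, f, g, h}  B2 = {a, b, e, f, h}  B3 = {d, e, f, g, h}  B4 = {a, c, e, f, h}
Tree: B1–B2, B1–B3, B2–B4

Each bag holds 5 vertices, so the decomposition has width 4, which upper-bounds the treewidth. For the lower bound, the 5 vertices {d, e, f, g, h} are pairwise adjacent, and any tree decomposition puts a clique entirely inside one bag — forcing width ≥ 4. Hence tw(G) = 4 exactly.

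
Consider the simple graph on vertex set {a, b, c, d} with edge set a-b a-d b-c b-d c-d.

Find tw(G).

2

A width-2 tree decomposition is:
Bags: B1 = {a, b, d}  B2 = {b, c, d}
Tree: B1–B2
Each bag holds 3 vertices, so the decomposition has width 2, which upper-bounds the treewidth. On the other hand G contains the 3-clique {b, c, d}. A clique must lie in a single bag of any decomposition, so no decomposition can have width below 2. Therefore the treewidth is 2.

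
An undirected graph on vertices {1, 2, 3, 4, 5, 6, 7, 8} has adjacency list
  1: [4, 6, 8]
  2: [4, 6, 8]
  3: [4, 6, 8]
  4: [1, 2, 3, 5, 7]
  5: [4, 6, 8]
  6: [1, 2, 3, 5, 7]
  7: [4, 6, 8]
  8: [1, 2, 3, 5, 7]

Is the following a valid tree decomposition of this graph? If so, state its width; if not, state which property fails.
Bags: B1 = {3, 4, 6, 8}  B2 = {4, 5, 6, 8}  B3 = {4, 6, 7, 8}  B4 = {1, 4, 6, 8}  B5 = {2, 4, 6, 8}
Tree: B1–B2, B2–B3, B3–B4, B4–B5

Checking the three conditions: (i) the bags cover all of {1, 2, 3, 4, 5, 6, 7, 8}; (ii) for each edge, some bag contains both endpoints; (iii) the bags containing any fixed vertex form a subtree. All hold, so the decomposition is valid with width 4 − 1 = 3.

Yes; width 3.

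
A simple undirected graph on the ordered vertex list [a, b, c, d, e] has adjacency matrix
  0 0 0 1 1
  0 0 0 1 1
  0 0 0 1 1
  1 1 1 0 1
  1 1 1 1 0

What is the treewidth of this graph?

2

A width-2 tree decomposition is:
Bags: B1 = {b, d, e}  B2 = {c, d, e}  B3 = {a, d, e}
Tree: B1–B2, B2–B3
Each bag holds 3 vertices, so the decomposition has width 2, which upper-bounds the treewidth. For the lower bound, the 3 vertices {c, d, e} are pairwise adjacent, and any tree decomposition puts a clique entirely inside one bag — forcing width ≥ 2. Hence tw(G) = 2 exactly.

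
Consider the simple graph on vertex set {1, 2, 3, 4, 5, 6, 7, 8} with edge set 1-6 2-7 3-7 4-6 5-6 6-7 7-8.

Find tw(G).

A width-1 tree decomposition is:
Bags: B1 = {5, 6}  B2 = {6, 7}  B3 = {4, 6}  B4 = {7, 8}  B5 = {3, 7}  B6 = {1, 6}  B7 = {2, 7}
Tree: B1–B2, B2–B3, B2–B4, B4–B5, B1–B6, B4–B7
The largest bag has 2 vertices, giving width 1; this decomposition certifies tw(G) ≤ 1. Any graph with an edge has treewidth ≥ 1, and G has the edge 5–6. The upper and lower bounds meet at 1, so that is the treewidth.

1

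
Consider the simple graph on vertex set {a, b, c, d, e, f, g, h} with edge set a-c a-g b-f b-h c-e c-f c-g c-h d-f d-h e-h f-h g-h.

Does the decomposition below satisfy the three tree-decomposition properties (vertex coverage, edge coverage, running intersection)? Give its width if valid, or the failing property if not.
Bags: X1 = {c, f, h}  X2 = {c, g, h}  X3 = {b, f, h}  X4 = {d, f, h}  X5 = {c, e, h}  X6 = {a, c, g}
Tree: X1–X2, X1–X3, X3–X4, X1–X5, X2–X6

Yes; width 2.

Checking the three conditions: (i) the bags cover all of {a, b, c, d, e, f, g, h}; (ii) for each edge, some bag contains both endpoints; (iii) the bags containing any fixed vertex form a subtree. All hold, so the decomposition is valid with width 3 − 1 = 2.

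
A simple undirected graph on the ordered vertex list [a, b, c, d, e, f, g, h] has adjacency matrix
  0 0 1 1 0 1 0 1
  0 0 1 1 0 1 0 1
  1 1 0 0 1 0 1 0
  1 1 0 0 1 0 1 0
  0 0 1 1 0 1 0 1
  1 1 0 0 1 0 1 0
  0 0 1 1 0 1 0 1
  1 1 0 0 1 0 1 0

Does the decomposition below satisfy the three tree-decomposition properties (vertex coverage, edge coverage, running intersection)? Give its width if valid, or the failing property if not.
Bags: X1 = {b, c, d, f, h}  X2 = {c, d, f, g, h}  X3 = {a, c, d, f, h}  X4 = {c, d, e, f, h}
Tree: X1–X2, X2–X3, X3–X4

Checking the three conditions: (i) the bags cover all of {a, b, c, d, e, f, g, h}; (ii) for each edge, some bag contains both endpoints; (iii) the bags containing any fixed vertex form a subtree. All hold, so the decomposition is valid with width 5 − 1 = 4.

Yes; width 4.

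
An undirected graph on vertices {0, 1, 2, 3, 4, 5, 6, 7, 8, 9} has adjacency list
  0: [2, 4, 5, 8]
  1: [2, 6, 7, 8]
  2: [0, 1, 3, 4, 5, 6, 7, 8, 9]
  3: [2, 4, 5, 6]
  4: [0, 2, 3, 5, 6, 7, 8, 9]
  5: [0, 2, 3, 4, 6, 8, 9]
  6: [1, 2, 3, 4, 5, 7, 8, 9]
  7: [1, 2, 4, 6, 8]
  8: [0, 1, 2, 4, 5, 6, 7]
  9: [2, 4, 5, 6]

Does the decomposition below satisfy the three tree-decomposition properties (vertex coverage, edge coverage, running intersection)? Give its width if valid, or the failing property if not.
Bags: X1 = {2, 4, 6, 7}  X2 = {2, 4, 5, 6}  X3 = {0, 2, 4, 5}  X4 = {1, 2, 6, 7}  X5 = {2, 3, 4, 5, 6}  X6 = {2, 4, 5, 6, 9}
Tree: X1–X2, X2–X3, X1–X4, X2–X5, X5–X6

No — vertex 8 appears in no bag.

A tree decomposition must satisfy three properties: every vertex lies in some bag; for every edge, both endpoints lie together in some bag; and for every vertex, the bags containing it form a connected subtree. Here vertex 8 appears in no bag, so the decomposition is invalid.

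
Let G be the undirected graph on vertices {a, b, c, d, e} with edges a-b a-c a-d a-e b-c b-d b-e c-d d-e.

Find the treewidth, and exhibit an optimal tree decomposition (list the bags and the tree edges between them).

Treewidth 3.
Bags: B1 = {a, b, c, d}  B2 = {a, b, d, e}
Tree: B1–B2

Each bag holds 4 vertices, so the decomposition has width 3, which upper-bounds the treewidth. Conversely, {a, b, d, e} is a clique of size 4, and the vertices of any clique must share a bag in every tree decomposition; so some bag has ≥ 4 vertices and tw(G) ≥ 3. Hence tw(G) = 3 exactly.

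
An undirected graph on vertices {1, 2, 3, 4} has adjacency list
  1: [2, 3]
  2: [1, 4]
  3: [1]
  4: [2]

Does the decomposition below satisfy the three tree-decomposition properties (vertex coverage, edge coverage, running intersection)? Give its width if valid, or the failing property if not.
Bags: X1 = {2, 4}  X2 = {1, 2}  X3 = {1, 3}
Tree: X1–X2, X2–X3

Yes; width 1.

Every vertex of G appears in some bag (union = {1, 2, 3, 4}); every edge is covered by a bag; and for each vertex v the set of bags containing v is connected in the bag tree. The decomposition is therefore valid. The largest bag has 2 vertices, so the width is 1.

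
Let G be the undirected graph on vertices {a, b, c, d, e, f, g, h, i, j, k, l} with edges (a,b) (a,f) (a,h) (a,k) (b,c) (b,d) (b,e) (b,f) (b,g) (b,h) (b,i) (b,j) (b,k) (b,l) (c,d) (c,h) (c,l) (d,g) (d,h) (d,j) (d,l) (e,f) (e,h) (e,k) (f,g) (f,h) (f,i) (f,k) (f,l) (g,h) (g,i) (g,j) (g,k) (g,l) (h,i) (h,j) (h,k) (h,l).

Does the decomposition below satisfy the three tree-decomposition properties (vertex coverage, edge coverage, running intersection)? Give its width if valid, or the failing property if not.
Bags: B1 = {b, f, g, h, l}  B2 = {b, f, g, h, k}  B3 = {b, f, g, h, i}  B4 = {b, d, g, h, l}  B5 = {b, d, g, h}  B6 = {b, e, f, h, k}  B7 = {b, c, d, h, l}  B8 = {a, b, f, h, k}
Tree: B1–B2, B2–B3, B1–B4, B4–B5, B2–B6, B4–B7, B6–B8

No — vertex j appears in no bag.

A tree decomposition must satisfy three properties: every vertex lies in some bag; for every edge, both endpoints lie together in some bag; and for every vertex, the bags containing it form a connected subtree. Here vertex j appears in no bag, so the decomposition is invalid.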